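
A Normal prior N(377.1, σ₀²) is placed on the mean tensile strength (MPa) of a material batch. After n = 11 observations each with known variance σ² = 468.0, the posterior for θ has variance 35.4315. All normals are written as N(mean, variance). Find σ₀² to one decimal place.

For the Normal–Normal model with known σ², precisions add: τ_n = τ₀ + n/σ².
So 1/σ₀² = 1/35.4315 − 11/468.0 = 0.028223 − 0.023504 = 0.004719.
Hence σ₀² = 1/0.004719 ≈ 211.9.

σ₀² = 211.9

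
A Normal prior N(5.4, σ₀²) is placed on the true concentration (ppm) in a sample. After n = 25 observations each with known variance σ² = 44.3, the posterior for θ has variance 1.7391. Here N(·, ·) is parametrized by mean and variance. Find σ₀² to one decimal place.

σ₀² = 93.7

For the Normal–Normal model with known σ², precisions add: τ_n = τ₀ + n/σ².
So 1/σ₀² = 1/1.7391 − 25/44.3 = 0.575010 − 0.564334 = 0.010676.
Hence σ₀² = 1/0.010676 ≈ 93.7.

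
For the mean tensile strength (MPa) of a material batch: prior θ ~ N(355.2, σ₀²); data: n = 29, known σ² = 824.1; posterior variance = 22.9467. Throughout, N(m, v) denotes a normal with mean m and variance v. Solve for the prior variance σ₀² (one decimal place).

Posterior precision equals prior precision plus data precision: 1/σ_n² = 1/σ₀² + n/σ².
So 1/σ₀² = 1/22.9467 − 29/824.1 = 0.043579 − 0.035190 = 0.008389.
Hence σ₀² = 1/0.008389 ≈ 119.2.

σ₀² = 119.2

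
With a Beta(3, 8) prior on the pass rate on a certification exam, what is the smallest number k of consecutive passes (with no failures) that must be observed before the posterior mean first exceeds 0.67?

k = 14

After k passes and 0 failures the posterior is Beta(3+k, 8), with mean (3+k)/(3+8+k).
Set (3+k)/(11+k) > 0.67 and solve: k > (0.67·11 − 3)/(1 − 0.67) = 13.242.
The smallest integer exceeding 13.242 is 14.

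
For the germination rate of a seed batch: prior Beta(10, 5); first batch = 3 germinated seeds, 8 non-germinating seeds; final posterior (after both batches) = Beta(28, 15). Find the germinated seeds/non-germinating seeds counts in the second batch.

15 germinated seeds and 2 non-germinating seeds

Because Beta–binomial updating is additive in the counts, the combined data contributed (α_post−α_prior, β_post−β_prior) successes and failures.
Total across both batches: 28−10=18 germinated seeds, 15−5=10 non-germinating seeds.
Subtract the first batch: 18−3=15 germinated seeds and 10−8=2 non-germinating seeds.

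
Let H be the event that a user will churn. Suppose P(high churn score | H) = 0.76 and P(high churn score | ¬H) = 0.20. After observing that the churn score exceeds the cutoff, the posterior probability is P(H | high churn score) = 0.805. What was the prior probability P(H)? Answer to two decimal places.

Bayes' rule in odds form gives O(H|E) = O(H)·[P(E|H)/P(E|¬H)], hence O(H) = O(H|E)/LR.
Posterior odds = 0.805/(1−0.805) = 4.1282. LR = 0.76/0.20 = 3.8000.
Prior odds = 4.1282/3.8000 = 1.0864, so P(H) = 1.0864/(1+1.0864) ≈ 0.52.

P(H) = 0.52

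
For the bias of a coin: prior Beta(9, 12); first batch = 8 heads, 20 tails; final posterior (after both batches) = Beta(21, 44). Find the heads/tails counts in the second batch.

Sequential conjugate updates are equivalent to a single update on the pooled data, so total successes = posterior α − prior α and total failures = posterior β − prior β.
Total across both batches: 21−9=12 heads, 44−12=32 tails.
Subtract the first batch: 12−8=4 heads and 32−20=12 tails.

4 heads and 12 tails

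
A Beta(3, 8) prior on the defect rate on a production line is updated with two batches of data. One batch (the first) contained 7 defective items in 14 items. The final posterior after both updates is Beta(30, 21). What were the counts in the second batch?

Sequential conjugate updates are equivalent to a single update on the pooled data, so total successes = posterior α − prior α and total failures = posterior β − prior β.
Total across both batches: 30−3=27 defective items, 21−8=13 good items.
Subtract the first batch: 27−7=20 defective items and 13−7=6 good items.

20 defective items and 6 good items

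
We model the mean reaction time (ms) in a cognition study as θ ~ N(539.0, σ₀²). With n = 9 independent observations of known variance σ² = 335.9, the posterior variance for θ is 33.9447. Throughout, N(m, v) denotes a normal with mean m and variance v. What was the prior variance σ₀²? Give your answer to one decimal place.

σ₀² = 375.1

For the Normal–Normal model with known σ², precisions add: τ_n = τ₀ + n/σ².
So 1/σ₀² = 1/33.9447 − 9/335.9 = 0.029460 − 0.026794 = 0.002666.
Hence σ₀² = 1/0.002666 ≈ 375.1.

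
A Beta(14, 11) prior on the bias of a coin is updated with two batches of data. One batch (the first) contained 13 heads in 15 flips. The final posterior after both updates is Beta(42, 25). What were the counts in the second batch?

15 heads and 12 tails

Sequential conjugate updates are equivalent to a single update on the pooled data, so total successes = posterior α − prior α and total failures = posterior β − prior β.
Total across both batches: 42−14=28 heads, 25−11=14 tails.
Subtract the first batch: 28−13=15 heads and 14−2=12 tails.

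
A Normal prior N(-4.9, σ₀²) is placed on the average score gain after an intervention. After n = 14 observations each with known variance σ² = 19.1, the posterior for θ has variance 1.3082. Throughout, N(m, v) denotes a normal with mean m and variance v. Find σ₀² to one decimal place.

σ₀² = 31.8

For the Normal–Normal model with known σ², precisions add: τ_n = τ₀ + n/σ².
So 1/σ₀² = 1/1.3082 − 14/19.1 = 0.764409 − 0.732984 = 0.031425.
Hence σ₀² = 1/0.031425 ≈ 31.8.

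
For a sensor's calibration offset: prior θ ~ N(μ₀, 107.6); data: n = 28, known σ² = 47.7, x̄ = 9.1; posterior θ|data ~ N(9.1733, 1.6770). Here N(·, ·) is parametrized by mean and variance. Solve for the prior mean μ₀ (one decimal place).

μ₀ = 13.8

With known observation variance, the Normal–Normal posterior has precision τ_n = τ₀ + n/σ² and mean μ_n = (τ₀μ₀ + (n/σ²)x̄)/τ_n.
Here τ₀ = 1/107.6 = 0.009294 and τ_data = 28/47.7 = 0.587002, so τ_n = 0.596296.
Rearranging for μ₀: μ₀ = (μ_n·τ_n − τ_data·x̄)/τ₀ = (9.1733·0.596296 − 0.587002·9.1) / 0.009294 = 0.128284/0.009294 ≈ 13.8.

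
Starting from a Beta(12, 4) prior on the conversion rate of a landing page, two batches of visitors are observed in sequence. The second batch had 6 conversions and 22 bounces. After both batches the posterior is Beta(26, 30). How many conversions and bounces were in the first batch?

8 conversions and 4 bounces

Because Beta–binomial updating is additive in the counts, the combined data contributed (α_post−α_prior, β_post−β_prior) successes and failures.
Total across both batches: 26−12=14 conversions, 30−4=26 bounces.
Subtract the second batch: 14−6=8 conversions and 26−22=4 bounces.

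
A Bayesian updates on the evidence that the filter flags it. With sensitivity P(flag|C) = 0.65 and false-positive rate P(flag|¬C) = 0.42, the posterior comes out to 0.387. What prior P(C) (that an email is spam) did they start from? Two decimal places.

P(C) = 0.29

In odds form, posterior odds = prior odds × likelihood ratio, so prior odds = posterior odds ÷ LR.
Posterior odds = 0.387/(1−0.387) = 0.6313. LR = 0.65/0.42 = 1.5476.
Prior odds = 0.6313/1.5476 = 0.4079, so P(C) = 0.4079/(1+0.4079) ≈ 0.29.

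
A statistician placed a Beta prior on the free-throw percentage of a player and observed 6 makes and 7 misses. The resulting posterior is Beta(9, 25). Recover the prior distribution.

Beta is conjugate to the binomial likelihood: posterior = Beta(α+s, β+f).
Subtract the data counts: 9−6=3, 25−7=18.

Beta(3, 18)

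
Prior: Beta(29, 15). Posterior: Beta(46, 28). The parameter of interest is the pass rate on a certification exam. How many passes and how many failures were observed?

A Beta(a, b) prior with s successes and f failures in binomial data gives a Beta(a+s, b+f) posterior.
So s = 46 − 29 = 17 and f = 28 − 15 = 13.

17 passes and 13 failures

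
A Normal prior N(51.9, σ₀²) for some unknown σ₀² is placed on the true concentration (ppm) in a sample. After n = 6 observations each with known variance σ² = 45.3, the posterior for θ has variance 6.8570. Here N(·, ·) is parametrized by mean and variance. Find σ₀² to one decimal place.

σ₀² = 74.7

For the Normal–Normal model with known σ², precisions add: τ_n = τ₀ + n/σ².
So 1/σ₀² = 1/6.8570 − 6/45.3 = 0.145836 − 0.132450 = 0.013386.
Hence σ₀² = 1/0.013386 ≈ 74.7.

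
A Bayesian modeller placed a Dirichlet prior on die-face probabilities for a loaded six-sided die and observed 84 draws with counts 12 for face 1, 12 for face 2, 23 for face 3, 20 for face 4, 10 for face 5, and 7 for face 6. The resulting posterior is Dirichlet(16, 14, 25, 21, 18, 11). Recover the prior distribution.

For a Dirichlet(α) prior with multinomial counts c, the posterior is Dirichlet(α + c) componentwise.
Subtract each count from the matching posterior parameter: 16−12=4, 14−12=2, 25−23=2, 21−20=1, 18−10=8, 11−7=4.

Dirichlet(4, 2, 2, 1, 8, 4)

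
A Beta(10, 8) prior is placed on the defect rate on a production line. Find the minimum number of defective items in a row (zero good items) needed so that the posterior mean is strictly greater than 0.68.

After k defective items and 0 good items the posterior is Beta(10+k, 8), with mean (10+k)/(10+8+k).
Set (10+k)/(18+k) > 0.68 and solve: k > (0.68·18 − 10)/(1 − 0.68) = 7.000.
The smallest integer exceeding 7.000 is 8, and checking k=8: (18)/(26) = 0.6923 > 0.68.

k = 8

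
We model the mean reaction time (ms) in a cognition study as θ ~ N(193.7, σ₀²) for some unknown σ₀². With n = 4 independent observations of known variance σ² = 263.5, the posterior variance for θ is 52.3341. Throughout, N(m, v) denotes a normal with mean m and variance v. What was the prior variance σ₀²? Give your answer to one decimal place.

Posterior precision equals prior precision plus data precision: 1/σ_n² = 1/σ₀² + n/σ².
So 1/σ₀² = 1/52.3341 − 4/263.5 = 0.019108 − 0.015180 = 0.003928.
Hence σ₀² = 1/0.003928 ≈ 254.6.

σ₀² = 254.6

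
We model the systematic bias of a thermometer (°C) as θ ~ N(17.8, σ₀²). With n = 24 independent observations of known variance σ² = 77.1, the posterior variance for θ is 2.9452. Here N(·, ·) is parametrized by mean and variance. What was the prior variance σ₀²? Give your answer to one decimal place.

σ₀² = 35.4

For the Normal–Normal model with known σ², precisions add: τ_n = τ₀ + n/σ².
So 1/σ₀² = 1/2.9452 − 24/77.1 = 0.339536 − 0.311284 = 0.028252.
Hence σ₀² = 1/0.028252 ≈ 35.4.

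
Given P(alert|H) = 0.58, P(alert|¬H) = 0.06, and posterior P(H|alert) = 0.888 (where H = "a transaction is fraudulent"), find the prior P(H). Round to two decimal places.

Bayes' rule in odds form gives O(H|E) = O(H)·[P(E|H)/P(E|¬H)], hence O(H) = O(H|E)/LR.
Posterior odds = 0.888/(1−0.888) = 7.9286. LR = 0.58/0.06 = 9.6667.
Prior odds = 7.9286/9.6667 = 0.8202, so P(H) = 0.8202/(1+0.8202) ≈ 0.45.

P(H) = 0.45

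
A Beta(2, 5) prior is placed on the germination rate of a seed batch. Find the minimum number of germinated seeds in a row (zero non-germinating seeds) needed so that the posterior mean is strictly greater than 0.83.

k = 23

After k germinated seeds and 0 non-germinating seeds the posterior is Beta(2+k, 5), with mean (2+k)/(2+5+k).
Set (2+k)/(7+k) > 0.83 and solve: k > (0.83·7 − 2)/(1 − 0.83) = 22.412.
The smallest integer exceeding 22.412 is 23, and checking k=23: (25)/(30) = 0.8333 > 0.83.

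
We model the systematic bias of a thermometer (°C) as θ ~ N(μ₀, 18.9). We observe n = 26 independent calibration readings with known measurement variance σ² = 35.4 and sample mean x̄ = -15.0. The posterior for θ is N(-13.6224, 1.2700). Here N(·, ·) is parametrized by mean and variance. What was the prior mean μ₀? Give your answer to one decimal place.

μ₀ = 5.5

With known observation variance, the Normal–Normal posterior has precision τ_n = τ₀ + n/σ² and mean μ_n = (τ₀μ₀ + (n/σ²)x̄)/τ_n.
Here τ₀ = 1/18.9 = 0.052910 and τ_data = 26/35.4 = 0.734463, so τ_n = 0.787373.
Rearranging for μ₀: μ₀ = (μ_n·τ_n − τ_data·x̄)/τ₀ = (-13.6224·0.787373 − 0.734463·-15.0) / 0.052910 = 0.291035/0.052910 ≈ 5.5.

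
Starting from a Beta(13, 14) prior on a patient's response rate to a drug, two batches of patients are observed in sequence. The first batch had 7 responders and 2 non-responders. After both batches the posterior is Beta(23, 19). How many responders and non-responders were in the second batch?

Sequential conjugate updates are equivalent to a single update on the pooled data, so total successes = posterior α − prior α and total failures = posterior β − prior β.
Total across both batches: 23−13=10 responders, 19−14=5 non-responders.
Subtract the first batch: 10−7=3 responders and 5−2=3 non-responders.

3 responders and 3 non-responders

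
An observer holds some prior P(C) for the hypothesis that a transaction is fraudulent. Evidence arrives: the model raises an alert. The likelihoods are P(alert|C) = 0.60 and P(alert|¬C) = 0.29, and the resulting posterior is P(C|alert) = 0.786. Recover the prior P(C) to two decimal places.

In odds form, posterior odds = prior odds × likelihood ratio, so prior odds = posterior odds ÷ LR.
Posterior odds = 0.786/(1−0.786) = 3.6729. LR = 0.60/0.29 = 2.0690.
Prior odds = 3.6729/2.0690 = 1.7752, so P(C) = 1.7752/(1+1.7752) ≈ 0.64.

P(C) = 0.64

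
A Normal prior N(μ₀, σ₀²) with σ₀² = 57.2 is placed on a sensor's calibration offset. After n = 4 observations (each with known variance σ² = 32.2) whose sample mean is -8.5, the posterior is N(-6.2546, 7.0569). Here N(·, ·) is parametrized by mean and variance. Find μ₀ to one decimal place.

μ₀ = 9.7

The posterior mean is a precision-weighted average: μ_n = (τ₀μ₀ + τ_data·x̄)/(τ₀+τ_data), with τ₀=1/σ₀² and τ_data=n/σ².
Here τ₀ = 1/57.2 = 0.017483 and τ_data = 4/32.2 = 0.124224, so τ_n = 0.141707.
Rearranging for μ₀: μ₀ = (μ_n·τ_n − τ_data·x̄)/τ₀ = (-6.2546·0.141707 − 0.124224·-8.5) / 0.017483 = 0.169583/0.017483 ≈ 9.7.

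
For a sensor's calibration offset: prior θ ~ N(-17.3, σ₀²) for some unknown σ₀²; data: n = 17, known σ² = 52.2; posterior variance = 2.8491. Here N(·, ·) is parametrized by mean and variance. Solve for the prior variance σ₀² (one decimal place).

Posterior precision equals prior precision plus data precision: 1/σ_n² = 1/σ₀² + n/σ².
So 1/σ₀² = 1/2.8491 − 17/52.2 = 0.350988 − 0.325670 = 0.025318.
Hence σ₀² = 1/0.025318 ≈ 39.5.

σ₀² = 39.5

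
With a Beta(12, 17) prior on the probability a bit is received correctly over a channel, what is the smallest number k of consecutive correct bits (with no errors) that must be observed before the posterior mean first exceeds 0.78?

k = 49

After k correct bits and 0 errors the posterior is Beta(12+k, 17), with mean (12+k)/(12+17+k).
Set (12+k)/(29+k) > 0.78 and solve: k > (0.78·29 − 12)/(1 − 0.78) = 48.273.
The smallest integer exceeding 48.273 is 49, and checking k=49: (61)/(78) = 0.7821 > 0.78.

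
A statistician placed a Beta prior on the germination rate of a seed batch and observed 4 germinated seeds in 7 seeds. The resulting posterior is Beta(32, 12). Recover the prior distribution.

A Beta(α, β) prior with s successes and f failures in binomial data gives a Beta(α+s, β+f) posterior.
So α = 32 − 4 = 28 and β = 12 − 3 = 9.

Beta(28, 9)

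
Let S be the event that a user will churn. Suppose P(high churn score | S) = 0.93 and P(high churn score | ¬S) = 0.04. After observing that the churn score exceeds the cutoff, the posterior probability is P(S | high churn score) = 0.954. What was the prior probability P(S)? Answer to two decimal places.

Bayes' rule in odds form gives O(S|E) = O(S)·[P(E|S)/P(E|¬S)], hence O(S) = O(S|E)/LR.
Posterior odds = 0.954/(1−0.954) = 20.7391. LR = 0.93/0.04 = 23.2500.
Prior odds = 20.7391/23.2500 = 0.8920, so P(S) = 0.8920/(1+0.8920) ≈ 0.47.

P(S) = 0.47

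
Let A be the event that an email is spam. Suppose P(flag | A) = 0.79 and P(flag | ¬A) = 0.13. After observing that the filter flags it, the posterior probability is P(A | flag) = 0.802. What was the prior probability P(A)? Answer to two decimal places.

P(A) = 0.40

Bayes' rule in odds form gives O(A|E) = O(A)·[P(E|A)/P(E|¬A)], hence O(A) = O(A|E)/LR.
Posterior odds = 0.802/(1−0.802) = 4.0505. LR = 0.79/0.13 = 6.0769.
Prior odds = 4.0505/6.0769 = 0.6665, so P(A) = 0.6665/(1+0.6665) ≈ 0.40.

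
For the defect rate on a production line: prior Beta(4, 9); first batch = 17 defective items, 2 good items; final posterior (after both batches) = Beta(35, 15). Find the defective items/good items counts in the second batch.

Sequential conjugate updates are equivalent to a single update on the pooled data, so total successes = posterior α − prior α and total failures = posterior β − prior β.
Total across both batches: 35−4=31 defective items, 15−9=6 good items.
Subtract the first batch: 31−17=14 defective items and 6−2=4 good items.

14 defective items and 4 good items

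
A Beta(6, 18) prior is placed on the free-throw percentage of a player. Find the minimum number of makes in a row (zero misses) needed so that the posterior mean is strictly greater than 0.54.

After k makes and 0 misses the posterior is Beta(6+k, 18), with mean (6+k)/(6+18+k).
Set (6+k)/(24+k) > 0.54 and solve: k > (0.54·24 − 6)/(1 − 0.54) = 15.130.
The smallest integer exceeding 15.130 is 16, and checking k=16: (22)/(40) = 0.5500 > 0.54.

k = 16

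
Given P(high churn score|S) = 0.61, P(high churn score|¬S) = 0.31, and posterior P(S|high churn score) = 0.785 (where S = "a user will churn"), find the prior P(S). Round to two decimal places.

In odds form, posterior odds = prior odds × likelihood ratio, so prior odds = posterior odds ÷ LR.
Posterior odds = 0.785/(1−0.785) = 3.6512. LR = 0.61/0.31 = 1.9677.
Prior odds = 3.6512/1.9677 = 1.8556, so P(S) = 1.8556/(1+1.8556) ≈ 0.65.

P(S) = 0.65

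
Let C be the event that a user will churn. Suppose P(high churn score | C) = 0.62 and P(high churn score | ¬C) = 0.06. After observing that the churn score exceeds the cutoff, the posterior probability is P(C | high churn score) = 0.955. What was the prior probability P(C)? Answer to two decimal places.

P(C) = 0.67

Bayes' rule in odds form gives O(C|E) = O(C)·[P(E|C)/P(E|¬C)], hence O(C) = O(C|E)/LR.
Posterior odds = 0.955/(1−0.955) = 21.2222. LR = 0.62/0.06 = 10.3333.
Prior odds = 21.2222/10.3333 = 2.0538, so P(C) = 2.0538/(1+2.0538) ≈ 0.67.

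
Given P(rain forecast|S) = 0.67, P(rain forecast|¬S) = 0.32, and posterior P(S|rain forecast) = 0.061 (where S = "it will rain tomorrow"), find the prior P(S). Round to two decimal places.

Bayes' rule in odds form gives O(S|E) = O(S)·[P(E|S)/P(E|¬S)], hence O(S) = O(S|E)/LR.
Posterior odds = 0.061/(1−0.061) = 0.0650. LR = 0.67/0.32 = 2.0938.
Prior odds = 0.0650/2.0938 = 0.0310, so P(S) = 0.0310/(1+0.0310) ≈ 0.03.

P(S) = 0.03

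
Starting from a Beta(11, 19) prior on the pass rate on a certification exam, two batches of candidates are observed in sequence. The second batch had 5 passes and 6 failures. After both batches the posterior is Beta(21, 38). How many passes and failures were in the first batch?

5 passes and 13 failures

Sequential conjugate updates are equivalent to a single update on the pooled data, so total successes = posterior α − prior α and total failures = posterior β − prior β.
Total across both batches: 21−11=10 passes, 38−19=19 failures.
Subtract the second batch: 10−5=5 passes and 19−6=13 failures.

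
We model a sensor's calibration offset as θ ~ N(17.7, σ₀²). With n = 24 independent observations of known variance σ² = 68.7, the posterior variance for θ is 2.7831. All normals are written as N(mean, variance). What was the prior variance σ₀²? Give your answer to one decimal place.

Posterior precision equals prior precision plus data precision: 1/σ_n² = 1/σ₀² + n/σ².
So 1/σ₀² = 1/2.7831 − 24/68.7 = 0.359312 − 0.349345 = 0.009967.
Hence σ₀² = 1/0.009967 ≈ 100.3.

σ₀² = 100.3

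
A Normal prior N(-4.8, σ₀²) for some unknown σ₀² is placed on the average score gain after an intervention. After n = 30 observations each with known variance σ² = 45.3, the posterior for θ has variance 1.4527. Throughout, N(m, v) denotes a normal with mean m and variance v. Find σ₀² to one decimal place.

σ₀² = 38.3

Posterior precision equals prior precision plus data precision: 1/σ_n² = 1/σ₀² + n/σ².
So 1/σ₀² = 1/1.4527 − 30/45.3 = 0.688373 − 0.662252 = 0.026121.
Hence σ₀² = 1/0.026121 ≈ 38.3.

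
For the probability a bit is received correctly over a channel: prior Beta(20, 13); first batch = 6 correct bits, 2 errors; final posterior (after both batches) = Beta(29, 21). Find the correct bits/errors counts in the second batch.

3 correct bits and 6 errors

Because Beta–binomial updating is additive in the counts, the combined data contributed (α_post−α_prior, β_post−β_prior) successes and failures.
Total across both batches: 29−20=9 correct bits, 21−13=8 errors.
Subtract the first batch: 9−6=3 correct bits and 8−2=6 errors.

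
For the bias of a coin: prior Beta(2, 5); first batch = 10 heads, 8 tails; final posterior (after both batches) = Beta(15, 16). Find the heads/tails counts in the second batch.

Sequential conjugate updates are equivalent to a single update on the pooled data, so total successes = posterior α − prior α and total failures = posterior β − prior β.
Total across both batches: 15−2=13 heads, 16−5=11 tails.
Subtract the first batch: 13−10=3 heads and 11−8=3 tails.

3 heads and 3 tails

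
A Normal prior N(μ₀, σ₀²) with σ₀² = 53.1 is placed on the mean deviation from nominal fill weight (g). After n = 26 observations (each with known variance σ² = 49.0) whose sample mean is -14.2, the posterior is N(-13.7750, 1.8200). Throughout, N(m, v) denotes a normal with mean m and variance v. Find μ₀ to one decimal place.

μ₀ = -1.8

With known observation variance, the Normal–Normal posterior has precision τ_n = τ₀ + n/σ² and mean μ_n = (τ₀μ₀ + (n/σ²)x̄)/τ_n.
Here τ₀ = 1/53.1 = 0.018832 and τ_data = 26/49.0 = 0.530612, so τ_n = 0.549444.
Rearranging for μ₀: μ₀ = (μ_n·τ_n − τ_data·x̄)/τ₀ = (-13.7750·0.549444 − 0.530612·-14.2) / 0.018832 = -0.033901/0.018832 ≈ -1.8.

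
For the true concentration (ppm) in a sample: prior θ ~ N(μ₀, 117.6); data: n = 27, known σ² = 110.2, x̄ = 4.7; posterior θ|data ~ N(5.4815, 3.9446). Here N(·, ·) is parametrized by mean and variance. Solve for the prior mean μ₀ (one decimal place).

μ₀ = 28.0

With known observation variance, the Normal–Normal posterior has precision τ_n = τ₀ + n/σ² and mean μ_n = (τ₀μ₀ + (n/σ²)x̄)/τ_n.
Here τ₀ = 1/117.6 = 0.008503 and τ_data = 27/110.2 = 0.245009, so τ_n = 0.253512.
Rearranging for μ₀: μ₀ = (μ_n·τ_n − τ_data·x̄)/τ₀ = (5.4815·0.253512 − 0.245009·4.7) / 0.008503 = 0.238084/0.008503 ≈ 28.0.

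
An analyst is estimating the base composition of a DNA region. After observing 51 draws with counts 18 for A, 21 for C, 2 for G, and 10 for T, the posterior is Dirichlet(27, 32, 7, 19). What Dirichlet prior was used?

For a Dirichlet(α) prior with multinomial counts c, the posterior is Dirichlet(α + c) componentwise.
Subtract each count from the matching posterior parameter: 27−18=9, 32−21=11, 7−2=5, 19−10=9.

Dirichlet(9, 11, 5, 9)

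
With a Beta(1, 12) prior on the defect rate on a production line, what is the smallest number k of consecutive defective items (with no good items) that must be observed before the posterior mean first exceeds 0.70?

k = 28

After k defective items and 0 good items the posterior is Beta(1+k, 12), with mean (1+k)/(1+12+k).
Set (1+k)/(13+k) > 0.70 and solve: k > (0.70·13 − 1)/(1 − 0.70) = 27.000.
The smallest integer exceeding 27.000 is 28, and checking k=28: (29)/(41) = 0.7073 > 0.70.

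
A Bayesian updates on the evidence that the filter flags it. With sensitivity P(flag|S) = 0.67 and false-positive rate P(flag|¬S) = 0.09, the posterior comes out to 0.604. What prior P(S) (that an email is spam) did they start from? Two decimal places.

In odds form, posterior odds = prior odds × likelihood ratio, so prior odds = posterior odds ÷ LR.
Posterior odds = 0.604/(1−0.604) = 1.5253. LR = 0.67/0.09 = 7.4444.
Prior odds = 1.5253/7.4444 = 0.2049, so P(S) = 0.2049/(1+0.2049) ≈ 0.17.

P(S) = 0.17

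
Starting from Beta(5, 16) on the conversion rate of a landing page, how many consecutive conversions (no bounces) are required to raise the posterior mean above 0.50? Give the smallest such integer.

After k conversions and 0 bounces the posterior is Beta(5+k, 16), with mean (5+k)/(5+16+k).
Set (5+k)/(21+k) > 0.50 and solve: k > (0.50·21 − 5)/(1 − 0.50) = 11.000.
The smallest integer exceeding 11.000 is 12.

k = 12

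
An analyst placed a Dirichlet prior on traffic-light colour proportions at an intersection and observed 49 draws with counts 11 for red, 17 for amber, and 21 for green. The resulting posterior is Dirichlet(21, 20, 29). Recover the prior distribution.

For a Dirichlet(α) prior with multinomial counts c, the posterior is Dirichlet(α + c) componentwise.
Subtract each count from the matching posterior parameter: 21−11=10, 20−17=3, 29−21=8.

Dirichlet(10, 3, 8)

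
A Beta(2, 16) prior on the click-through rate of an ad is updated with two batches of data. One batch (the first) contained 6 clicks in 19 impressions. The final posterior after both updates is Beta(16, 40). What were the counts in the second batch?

8 clicks and 11 non-clicks

Sequential conjugate updates are equivalent to a single update on the pooled data, so total successes = posterior α − prior α and total failures = posterior β − prior β.
Total across both batches: 16−2=14 clicks, 40−16=24 non-clicks.
Subtract the first batch: 14−6=8 clicks and 24−13=11 non-clicks.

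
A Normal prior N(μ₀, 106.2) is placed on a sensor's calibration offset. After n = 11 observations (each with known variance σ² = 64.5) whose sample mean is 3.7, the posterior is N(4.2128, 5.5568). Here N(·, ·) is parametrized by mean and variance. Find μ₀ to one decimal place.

The posterior mean is a precision-weighted average: μ_n = (τ₀μ₀ + τ_data·x̄)/(τ₀+τ_data), with τ₀=1/σ₀² and τ_data=n/σ².
Here τ₀ = 1/106.2 = 0.009416 and τ_data = 11/64.5 = 0.170543, so τ_n = 0.179959.
Rearranging for μ₀: μ₀ = (μ_n·τ_n − τ_data·x̄)/τ₀ = (4.2128·0.179959 − 0.170543·3.7) / 0.009416 = 0.127122/0.009416 ≈ 13.5.

μ₀ = 13.5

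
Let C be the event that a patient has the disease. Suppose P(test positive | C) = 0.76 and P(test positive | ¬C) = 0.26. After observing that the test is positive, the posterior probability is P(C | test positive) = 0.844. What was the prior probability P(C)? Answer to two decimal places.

In odds form, posterior odds = prior odds × likelihood ratio, so prior odds = posterior odds ÷ LR.
Posterior odds = 0.844/(1−0.844) = 5.4103. LR = 0.76/0.26 = 2.9231.
Prior odds = 5.4103/2.9231 = 1.8509, so P(C) = 1.8509/(1+1.8509) ≈ 0.65.

P(C) = 0.65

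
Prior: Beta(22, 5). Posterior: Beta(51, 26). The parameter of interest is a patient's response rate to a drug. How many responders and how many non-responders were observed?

A Beta(a, b) prior with s successes and f failures in binomial data gives a Beta(a+s, b+f) posterior.
So s = 51 − 22 = 29 and f = 26 − 5 = 21.

29 responders and 21 non-responders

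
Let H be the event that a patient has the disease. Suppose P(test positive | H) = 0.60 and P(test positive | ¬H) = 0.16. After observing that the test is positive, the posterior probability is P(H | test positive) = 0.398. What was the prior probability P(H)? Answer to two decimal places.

P(H) = 0.15

In odds form, posterior odds = prior odds × likelihood ratio, so prior odds = posterior odds ÷ LR.
Posterior odds = 0.398/(1−0.398) = 0.6611. LR = 0.60/0.16 = 3.7500.
Prior odds = 0.6611/3.7500 = 0.1763, so P(H) = 0.1763/(1+0.1763) ≈ 0.15.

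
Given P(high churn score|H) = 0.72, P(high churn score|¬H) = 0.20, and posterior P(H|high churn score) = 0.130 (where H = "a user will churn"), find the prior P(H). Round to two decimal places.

Bayes' rule in odds form gives O(H|E) = O(H)·[P(E|H)/P(E|¬H)], hence O(H) = O(H|E)/LR.
Posterior odds = 0.130/(1−0.130) = 0.1494. LR = 0.72/0.20 = 3.6000.
Prior odds = 0.1494/3.6000 = 0.0415, so P(H) = 0.0415/(1+0.0415) ≈ 0.04.

P(H) = 0.04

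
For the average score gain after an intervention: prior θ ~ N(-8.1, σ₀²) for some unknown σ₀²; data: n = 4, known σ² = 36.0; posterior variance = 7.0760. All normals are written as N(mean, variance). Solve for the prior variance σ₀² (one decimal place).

Posterior precision equals prior precision plus data precision: 1/σ_n² = 1/σ₀² + n/σ².
So 1/σ₀² = 1/7.0760 − 4/36.0 = 0.141323 − 0.111111 = 0.030212.
Hence σ₀² = 1/0.030212 ≈ 33.1.

σ₀² = 33.1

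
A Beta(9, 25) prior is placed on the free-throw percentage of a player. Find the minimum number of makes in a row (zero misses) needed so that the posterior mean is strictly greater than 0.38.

After k makes and 0 misses the posterior is Beta(9+k, 25), with mean (9+k)/(9+25+k).
Set (9+k)/(34+k) > 0.38 and solve: k > (0.38·34 − 9)/(1 − 0.38) = 6.323.
The smallest integer exceeding 6.323 is 7, and checking k=7: (16)/(41) = 0.3902 > 0.38.

k = 7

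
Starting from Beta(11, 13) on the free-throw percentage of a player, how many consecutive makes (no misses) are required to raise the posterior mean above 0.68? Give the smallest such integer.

k = 17

After k makes and 0 misses the posterior is Beta(11+k, 13), with mean (11+k)/(11+13+k).
Set (11+k)/(24+k) > 0.68 and solve: k > (0.68·24 − 11)/(1 − 0.68) = 16.625.
The smallest integer exceeding 16.625 is 17, and checking k=17: (28)/(41) = 0.6829 > 0.68.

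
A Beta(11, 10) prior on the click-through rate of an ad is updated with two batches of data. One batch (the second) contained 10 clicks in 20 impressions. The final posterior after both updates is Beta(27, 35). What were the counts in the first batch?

6 clicks and 15 non-clicks

Sequential conjugate updates are equivalent to a single update on the pooled data, so total successes = posterior α − prior α and total failures = posterior β − prior β.
Total across both batches: 27−11=16 clicks, 35−10=25 non-clicks.
Subtract the second batch: 16−10=6 clicks and 25−10=15 non-clicks.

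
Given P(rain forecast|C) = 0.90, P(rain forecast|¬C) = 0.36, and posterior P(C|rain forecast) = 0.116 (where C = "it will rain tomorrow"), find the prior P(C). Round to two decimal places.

Bayes' rule in odds form gives O(C|E) = O(C)·[P(E|C)/P(E|¬C)], hence O(C) = O(C|E)/LR.
Posterior odds = 0.116/(1−0.116) = 0.1312. LR = 0.90/0.36 = 2.5000.
Prior odds = 0.1312/2.5000 = 0.0525, so P(C) = 0.0525/(1+0.0525) ≈ 0.05.

P(C) = 0.05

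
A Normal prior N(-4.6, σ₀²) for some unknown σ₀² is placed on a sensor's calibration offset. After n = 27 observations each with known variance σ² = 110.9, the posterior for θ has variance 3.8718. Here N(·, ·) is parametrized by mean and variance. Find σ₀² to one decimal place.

σ₀² = 67.5

Posterior precision equals prior precision plus data precision: 1/σ_n² = 1/σ₀² + n/σ².
So 1/σ₀² = 1/3.8718 − 27/110.9 = 0.258278 − 0.243463 = 0.014815.
Hence σ₀² = 1/0.014815 ≈ 67.5.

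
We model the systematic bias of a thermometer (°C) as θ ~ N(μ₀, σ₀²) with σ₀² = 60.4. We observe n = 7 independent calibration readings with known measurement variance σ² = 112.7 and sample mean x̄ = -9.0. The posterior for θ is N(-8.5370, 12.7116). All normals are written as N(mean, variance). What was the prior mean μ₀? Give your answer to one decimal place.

μ₀ = -6.8

With known observation variance, the Normal–Normal posterior has precision τ_n = τ₀ + n/σ² and mean μ_n = (τ₀μ₀ + (n/σ²)x̄)/τ_n.
Here τ₀ = 1/60.4 = 0.016556 and τ_data = 7/112.7 = 0.062112, so τ_n = 0.078668.
Rearranging for μ₀: μ₀ = (μ_n·τ_n − τ_data·x̄)/τ₀ = (-8.5370·0.078668 − 0.062112·-9.0) / 0.016556 = -0.112581/0.016556 ≈ -6.8.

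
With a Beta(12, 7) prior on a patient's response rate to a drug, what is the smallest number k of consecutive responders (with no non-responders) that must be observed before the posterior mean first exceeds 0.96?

After k responders and 0 non-responders the posterior is Beta(12+k, 7), with mean (12+k)/(12+7+k).
Set (12+k)/(19+k) > 0.96 and solve: k > (0.96·19 − 12)/(1 − 0.96) = 156.000.
The smallest integer exceeding 156.000 is 157.

k = 157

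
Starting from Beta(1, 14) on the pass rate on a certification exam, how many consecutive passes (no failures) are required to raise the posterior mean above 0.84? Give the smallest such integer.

k = 73

After k passes and 0 failures the posterior is Beta(1+k, 14), with mean (1+k)/(1+14+k).
Set (1+k)/(15+k) > 0.84 and solve: k > (0.84·15 − 1)/(1 − 0.84) = 72.500.
The smallest integer exceeding 72.500 is 73, and checking k=73: (74)/(88) = 0.8409 > 0.84.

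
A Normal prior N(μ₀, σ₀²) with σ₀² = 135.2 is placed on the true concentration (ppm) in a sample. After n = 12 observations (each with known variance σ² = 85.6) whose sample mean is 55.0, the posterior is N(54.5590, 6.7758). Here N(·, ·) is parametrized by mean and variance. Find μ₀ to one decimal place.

μ₀ = 46.2

With known observation variance, the Normal–Normal posterior has precision τ_n = τ₀ + n/σ² and mean μ_n = (τ₀μ₀ + (n/σ²)x̄)/τ_n.
Here τ₀ = 1/135.2 = 0.007396 and τ_data = 12/85.6 = 0.140187, so τ_n = 0.147583.
Rearranging for μ₀: μ₀ = (μ_n·τ_n − τ_data·x̄)/τ₀ = (54.5590·0.147583 − 0.140187·55.0) / 0.007396 = 0.341696/0.007396 ≈ 46.2.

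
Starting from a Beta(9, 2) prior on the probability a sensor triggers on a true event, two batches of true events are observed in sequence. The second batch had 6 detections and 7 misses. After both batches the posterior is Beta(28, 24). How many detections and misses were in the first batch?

13 detections and 15 misses

Because Beta–binomial updating is additive in the counts, the combined data contributed (α_post−α_prior, β_post−β_prior) successes and failures.
Total across both batches: 28−9=19 detections, 24−2=22 misses.
Subtract the second batch: 19−6=13 detections and 22−7=15 misses.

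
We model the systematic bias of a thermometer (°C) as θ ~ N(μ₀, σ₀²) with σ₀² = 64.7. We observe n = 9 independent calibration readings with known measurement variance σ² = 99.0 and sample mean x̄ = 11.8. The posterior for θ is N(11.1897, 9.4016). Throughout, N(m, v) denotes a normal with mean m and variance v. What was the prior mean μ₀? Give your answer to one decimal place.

μ₀ = 7.6

The posterior mean is a precision-weighted average: μ_n = (τ₀μ₀ + τ_data·x̄)/(τ₀+τ_data), with τ₀=1/σ₀² and τ_data=n/σ².
Here τ₀ = 1/64.7 = 0.015456 and τ_data = 9/99.0 = 0.090909, so τ_n = 0.106365.
Rearranging for μ₀: μ₀ = (μ_n·τ_n − τ_data·x̄)/τ₀ = (11.1897·0.106365 − 0.090909·11.8) / 0.015456 = 0.117466/0.015456 ≈ 7.6.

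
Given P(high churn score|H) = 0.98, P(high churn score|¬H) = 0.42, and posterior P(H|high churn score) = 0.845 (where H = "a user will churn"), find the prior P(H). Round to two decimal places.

P(H) = 0.70

In odds form, posterior odds = prior odds × likelihood ratio, so prior odds = posterior odds ÷ LR.
Posterior odds = 0.845/(1−0.845) = 5.4516. LR = 0.98/0.42 = 2.3333.
Prior odds = 5.4516/2.3333 = 2.3364, so P(H) = 2.3364/(1+2.3364) ≈ 0.70.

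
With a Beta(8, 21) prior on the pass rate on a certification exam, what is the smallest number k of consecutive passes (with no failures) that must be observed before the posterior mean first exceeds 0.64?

k = 30

After k passes and 0 failures the posterior is Beta(8+k, 21), with mean (8+k)/(8+21+k).
Set (8+k)/(29+k) > 0.64 and solve: k > (0.64·29 − 8)/(1 − 0.64) = 29.333.
The smallest integer exceeding 29.333 is 30, and checking k=30: (38)/(59) = 0.6441 > 0.64.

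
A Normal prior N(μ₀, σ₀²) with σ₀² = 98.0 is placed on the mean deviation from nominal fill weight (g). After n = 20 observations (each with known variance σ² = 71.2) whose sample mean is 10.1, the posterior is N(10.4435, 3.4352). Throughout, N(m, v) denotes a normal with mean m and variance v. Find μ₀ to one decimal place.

With known observation variance, the Normal–Normal posterior has precision τ_n = τ₀ + n/σ² and mean μ_n = (τ₀μ₀ + (n/σ²)x̄)/τ_n.
Here τ₀ = 1/98.0 = 0.010204 and τ_data = 20/71.2 = 0.280899, so τ_n = 0.291103.
Rearranging for μ₀: μ₀ = (μ_n·τ_n − τ_data·x̄)/τ₀ = (10.4435·0.291103 − 0.280899·10.1) / 0.010204 = 0.203054/0.010204 ≈ 19.9.

μ₀ = 19.9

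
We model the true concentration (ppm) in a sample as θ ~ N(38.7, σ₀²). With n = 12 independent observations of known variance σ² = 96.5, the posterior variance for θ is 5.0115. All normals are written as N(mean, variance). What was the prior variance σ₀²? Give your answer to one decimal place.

σ₀² = 13.3

For the Normal–Normal model with known σ², precisions add: τ_n = τ₀ + n/σ².
So 1/σ₀² = 1/5.0115 − 12/96.5 = 0.199541 − 0.124352 = 0.075189.
Hence σ₀² = 1/0.075189 ≈ 13.3.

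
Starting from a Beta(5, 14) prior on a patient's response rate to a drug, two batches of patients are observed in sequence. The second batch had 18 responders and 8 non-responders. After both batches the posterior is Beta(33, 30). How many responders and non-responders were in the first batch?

10 responders and 8 non-responders

Because Beta–binomial updating is additive in the counts, the combined data contributed (α_post−α_prior, β_post−β_prior) successes and failures.
Total across both batches: 33−5=28 responders, 30−14=16 non-responders.
Subtract the second batch: 28−18=10 responders and 16−8=8 non-responders.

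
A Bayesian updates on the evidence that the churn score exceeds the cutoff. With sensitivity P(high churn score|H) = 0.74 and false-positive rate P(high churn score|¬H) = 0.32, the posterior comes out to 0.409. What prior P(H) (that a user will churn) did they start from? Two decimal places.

P(H) = 0.23

Bayes' rule in odds form gives O(H|E) = O(H)·[P(E|H)/P(E|¬H)], hence O(H) = O(H|E)/LR.
Posterior odds = 0.409/(1−0.409) = 0.6920. LR = 0.74/0.32 = 2.3125.
Prior odds = 0.6920/2.3125 = 0.2992, so P(H) = 0.2992/(1+0.2992) ≈ 0.23.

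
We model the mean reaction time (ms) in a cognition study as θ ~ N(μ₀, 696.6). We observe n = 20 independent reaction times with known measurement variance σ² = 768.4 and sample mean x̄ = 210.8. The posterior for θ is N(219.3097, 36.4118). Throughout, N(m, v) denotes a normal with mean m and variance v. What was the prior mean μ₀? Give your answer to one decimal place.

μ₀ = 373.6

The posterior mean is a precision-weighted average: μ_n = (τ₀μ₀ + τ_data·x̄)/(τ₀+τ_data), with τ₀=1/σ₀² and τ_data=n/σ².
Here τ₀ = 1/696.6 = 0.001436 and τ_data = 20/768.4 = 0.026028, so τ_n = 0.027464.
Rearranging for μ₀: μ₀ = (μ_n·τ_n − τ_data·x̄)/τ₀ = (219.3097·0.027464 − 0.026028·210.8) / 0.001436 = 0.536419/0.001436 ≈ 373.6.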